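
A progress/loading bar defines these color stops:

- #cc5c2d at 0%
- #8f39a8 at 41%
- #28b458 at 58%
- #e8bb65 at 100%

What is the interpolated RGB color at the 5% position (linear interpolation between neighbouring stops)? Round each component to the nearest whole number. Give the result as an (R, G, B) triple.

(197, 88, 60)

5% lies between the 0% and 41% stops, so the local fraction is t = (5 − 0)/(41 − 0) = 5/41 ≈ 0.122.
#cc5c2d → (204, 92, 45); #8f39a8 → (143, 57, 168).
R = 204 + 0.122 × (143 − 204) = 196.558 → 197
G = 92 + 0.122 × (57 − 92) = 87.73 → 88
B = 45 + 0.122 × (168 − 45) = 60.006 → 60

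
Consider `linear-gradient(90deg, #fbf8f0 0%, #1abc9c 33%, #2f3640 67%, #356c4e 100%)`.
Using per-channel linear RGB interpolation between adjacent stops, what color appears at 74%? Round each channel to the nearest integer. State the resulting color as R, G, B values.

(48, 65, 67)

74% lies between the 67% and 100% stops, so the local fraction is t = (74 − 67)/(100 − 67) = 7/33 ≈ 0.2121.
#2f3640 → (47, 54, 64); #356c4e → (53, 108, 78).
R = 47 + 0.2121 × (53 − 47) = 48.273 → 48
G = 54 + 0.2121 × (108 − 54) = 65.453 → 65
B = 64 + 0.2121 × (78 − 64) = 66.969 → 67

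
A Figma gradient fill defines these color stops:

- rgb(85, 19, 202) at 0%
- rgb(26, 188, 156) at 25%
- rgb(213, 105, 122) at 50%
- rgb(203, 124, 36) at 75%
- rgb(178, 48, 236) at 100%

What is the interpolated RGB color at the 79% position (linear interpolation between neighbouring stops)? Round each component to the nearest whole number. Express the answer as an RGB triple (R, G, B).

(199, 112, 68)

79% lies between the 75% and 100% stops, so the local fraction is t = (79 − 75)/(100 − 75) = 4/25 ≈ 0.16.
R = 203 + 0.16 × (178 − 203) = 199 → 199
G = 124 + 0.16 × (48 − 124) = 111.84 → 112
B = 36 + 0.16 × (236 − 36) = 68 → 68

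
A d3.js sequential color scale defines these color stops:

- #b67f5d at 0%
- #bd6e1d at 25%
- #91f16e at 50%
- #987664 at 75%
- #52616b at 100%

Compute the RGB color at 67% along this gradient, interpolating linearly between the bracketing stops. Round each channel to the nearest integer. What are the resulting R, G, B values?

67% lies between the 50% and 75% stops, so the local fraction is t = (67 − 50)/(75 − 50) = 17/25 ≈ 0.68.
#91f16e → (145, 241, 110); #987664 → (152, 118, 100).
R = 145 + 0.68 × (152 − 145) = 149.76 → 150
G = 241 + 0.68 × (118 − 241) = 157.36 → 157
B = 110 + 0.68 × (100 − 110) = 103.2 → 103

(150, 157, 103)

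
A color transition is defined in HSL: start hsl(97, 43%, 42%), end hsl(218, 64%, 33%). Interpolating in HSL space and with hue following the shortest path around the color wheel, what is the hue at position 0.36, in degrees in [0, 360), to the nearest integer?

141

Hue arc: Δh = 218 − 97 = 121° (|Δh| ≤ 180, already the shorter path).
H = 97 + 0.36 × (121) = 140.56 → 141°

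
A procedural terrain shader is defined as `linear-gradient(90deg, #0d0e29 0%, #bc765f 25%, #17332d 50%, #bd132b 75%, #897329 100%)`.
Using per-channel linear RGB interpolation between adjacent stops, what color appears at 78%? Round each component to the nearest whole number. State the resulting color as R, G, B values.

78% lies between the 75% and 100% stops, so the local fraction is t = (78 − 75)/(100 − 75) = 3/25 ≈ 0.12.
#bd132b → (189, 19, 43); #897329 → (137, 115, 41).
R = 189 + 0.12 × (137 − 189) = 182.76 → 183
G = 19 + 0.12 × (115 − 19) = 30.52 → 31
B = 43 + 0.12 × (41 − 43) = 42.76 → 43

(183, 31, 43)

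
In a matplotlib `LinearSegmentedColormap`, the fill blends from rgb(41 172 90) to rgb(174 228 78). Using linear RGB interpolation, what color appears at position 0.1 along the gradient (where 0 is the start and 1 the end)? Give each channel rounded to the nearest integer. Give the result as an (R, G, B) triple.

R = 41 + 0.1 × (174 − 41) = 41 + 0.1 × 133 = 54.3 → 54
G = 172 + 0.1 × (228 − 172) = 172 + 0.1 × 56 = 177.6 → 178
B = 90 + 0.1 × (78 − 90) = 90 + 0.1 × -12 = 88.8 → 89

(54, 178, 89)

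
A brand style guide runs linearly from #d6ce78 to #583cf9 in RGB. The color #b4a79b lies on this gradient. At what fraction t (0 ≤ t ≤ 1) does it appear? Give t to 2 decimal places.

Invert the lerp on the G channel (largest span, 146): t = (167 − 206) / (60 − 206) = -39/-146 = 0.26712.
Check on R: (180 − 214)/(88 − 214) = 0.2698 ✓

0.27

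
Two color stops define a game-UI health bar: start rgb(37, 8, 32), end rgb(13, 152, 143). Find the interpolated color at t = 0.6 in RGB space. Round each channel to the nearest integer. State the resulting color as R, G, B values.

R = 37 + 0.6 × (13 − 37) = 37 + 0.6 × -24 = 22.6 → 23
G = 8 + 0.6 × (152 − 8) = 8 + 0.6 × 144 = 94.4 → 94
B = 32 + 0.6 × (143 − 32) = 32 + 0.6 × 111 = 98.6 → 99

(23, 94, 99)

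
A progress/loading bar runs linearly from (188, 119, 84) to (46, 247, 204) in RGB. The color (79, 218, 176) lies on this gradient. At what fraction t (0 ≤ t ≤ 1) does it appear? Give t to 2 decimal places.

Invert the lerp on the R channel (largest span, 142): t = (79 − 188) / (46 − 188) = -109/-142 = 0.76761.
Check on G: (218 − 119)/(247 − 119) = 0.7734 ✓

0.77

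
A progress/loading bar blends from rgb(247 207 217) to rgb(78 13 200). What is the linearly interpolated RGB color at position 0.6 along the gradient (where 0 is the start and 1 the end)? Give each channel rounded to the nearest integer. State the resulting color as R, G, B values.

(146, 91, 207)

R = 247 + 0.6 × (78 − 247) = 247 + 0.6 × -169 = 145.6 → 146
G = 207 + 0.6 × (13 − 207) = 207 + 0.6 × -194 = 90.6 → 91
B = 217 + 0.6 × (200 − 217) = 217 + 0.6 × -17 = 206.8 → 207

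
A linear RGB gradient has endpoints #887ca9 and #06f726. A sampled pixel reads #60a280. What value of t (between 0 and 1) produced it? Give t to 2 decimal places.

0.31

Invert the lerp on the B channel (largest span, 131): t = (128 − 169) / (38 − 169) = -41/-131 = 0.31298.
Check on R: (96 − 136)/(6 − 136) = 0.3077 ✓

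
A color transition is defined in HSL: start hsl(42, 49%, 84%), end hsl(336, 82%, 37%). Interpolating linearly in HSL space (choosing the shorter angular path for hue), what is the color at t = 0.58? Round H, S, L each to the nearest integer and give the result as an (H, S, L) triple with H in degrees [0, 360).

(4, 68, 57)

Hue: 336 − 42 = 294°, but |294| > 180 so the shorter arc goes the other way: Δh = 294 − 360 = -66°.
H = 42 + 0.58 × (-66) = 3.72 → 4°
S = 49 + 0.58 × (82 − 49) = 68.14 → 68%
L = 84 + 0.58 × (37 − 84) = 56.74 → 57%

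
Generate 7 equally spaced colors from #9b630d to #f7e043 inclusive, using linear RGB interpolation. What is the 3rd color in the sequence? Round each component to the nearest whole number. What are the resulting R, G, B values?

With 7 swatches and endpoints inclusive, swatch 3 sits at t = (3 − 1)/(7 − 1) = 2/6 ≈ 0.3333.
#9b630d → (155, 99, 13); #f7e043 → (247, 224, 67).
R = 155 + 0.3333 × (247 − 155) = 185.664 → 186
G = 99 + 0.3333 × (224 − 99) = 140.662 → 141
B = 13 + 0.3333 × (67 − 13) = 30.998 → 31

(186, 141, 31)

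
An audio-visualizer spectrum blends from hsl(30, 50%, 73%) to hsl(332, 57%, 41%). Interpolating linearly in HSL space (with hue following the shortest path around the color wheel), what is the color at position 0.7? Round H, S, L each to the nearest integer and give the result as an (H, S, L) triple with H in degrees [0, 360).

Hue: 332 − 30 = 302°, but |302| > 180 so the shorter arc goes the other way: Δh = 302 − 360 = -58°.
H = 30 + 0.7 × (-58) = -10.6 → -11 → -11 mod 360 = 349°
S = 50 + 0.7 × (57 − 50) = 54.9 → 55%
L = 73 + 0.7 × (41 − 73) = 50.6 → 51%

(349, 55, 51)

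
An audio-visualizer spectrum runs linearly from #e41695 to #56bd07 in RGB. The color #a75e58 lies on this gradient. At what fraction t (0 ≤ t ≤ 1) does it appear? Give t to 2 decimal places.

0.43

Invert the lerp on the G channel (largest span, 167): t = (94 − 22) / (189 − 22) = 72/167 = 0.43114.
Check on R: (167 − 228)/(86 − 228) = 0.4296 ✓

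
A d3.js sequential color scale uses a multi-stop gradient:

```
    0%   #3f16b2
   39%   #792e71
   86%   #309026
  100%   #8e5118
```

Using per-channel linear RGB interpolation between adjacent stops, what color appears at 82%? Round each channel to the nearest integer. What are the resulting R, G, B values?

(54, 136, 44)

82% lies between the 39% and 86% stops, so the local fraction is t = (82 − 39)/(86 − 39) = 43/47 ≈ 0.9149.
#792e71 → (121, 46, 113); #309026 → (48, 144, 38).
R = 121 + 0.9149 × (48 − 121) = 54.212 → 54
G = 46 + 0.9149 × (144 − 46) = 135.66 → 136
B = 113 + 0.9149 × (38 − 113) = 44.382 → 44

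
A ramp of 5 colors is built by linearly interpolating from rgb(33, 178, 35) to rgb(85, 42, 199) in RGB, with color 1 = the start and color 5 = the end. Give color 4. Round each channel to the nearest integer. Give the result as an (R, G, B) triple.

(72, 76, 158)

With 5 swatches and endpoints inclusive, swatch 4 sits at t = (4 − 1)/(5 − 1) = 3/4 ≈ 0.75.
R = 33 + 0.75 × (85 − 33) = 72 → 72
G = 178 + 0.75 × (42 − 178) = 76 → 76
B = 35 + 0.75 × (199 − 35) = 158 → 158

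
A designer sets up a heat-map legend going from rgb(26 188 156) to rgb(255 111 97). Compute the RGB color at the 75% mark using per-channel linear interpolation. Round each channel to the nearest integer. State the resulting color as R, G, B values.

75% corresponds to t = 0.75.
R = 26 + 0.75 × (255 − 26) = 26 + 0.75 × 229 = 197.75 → 198
G = 188 + 0.75 × (111 − 188) = 188 + 0.75 × -77 = 130.25 → 130
B = 156 + 0.75 × (97 − 156) = 156 + 0.75 × -59 = 111.75 → 112

(198, 130, 112)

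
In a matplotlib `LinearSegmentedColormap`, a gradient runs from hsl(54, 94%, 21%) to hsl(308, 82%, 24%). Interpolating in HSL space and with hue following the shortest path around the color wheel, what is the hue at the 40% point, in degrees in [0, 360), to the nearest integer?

Hue: 308 − 54 = 254°, but |254| > 180 so the shorter arc goes the other way: Δh = 254 − 360 = -106°.
H = 54 + 0.4 × (-106) = 11.6 → 12°

12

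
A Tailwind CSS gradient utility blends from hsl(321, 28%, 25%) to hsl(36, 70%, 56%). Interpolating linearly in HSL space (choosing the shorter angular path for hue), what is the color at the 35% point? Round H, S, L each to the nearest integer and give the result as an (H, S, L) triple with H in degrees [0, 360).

Hue: 36 − 321 = -285°, but |-285| > 180 so the shorter arc goes the other way: Δh = -285 + 360 = 75°.
H = 321 + 0.35 × (75) = 347.25 → 347°
S = 28 + 0.35 × (70 − 28) = 42.7 → 43%
L = 25 + 0.35 × (56 − 25) = 35.85 → 36%

(347, 43, 36)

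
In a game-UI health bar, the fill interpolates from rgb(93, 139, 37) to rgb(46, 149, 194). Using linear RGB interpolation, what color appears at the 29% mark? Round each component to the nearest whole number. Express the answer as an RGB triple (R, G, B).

(79, 142, 83)

29% corresponds to t = 0.29.
R = 93 + 0.29 × (46 − 93) = 93 + 0.29 × -47 = 79.37 → 79
G = 139 + 0.29 × (149 − 139) = 139 + 0.29 × 10 = 141.9 → 142
B = 37 + 0.29 × (194 − 37) = 37 + 0.29 × 157 = 82.53 → 83
So the blended color is (79, 142, 83), about #4f8e53.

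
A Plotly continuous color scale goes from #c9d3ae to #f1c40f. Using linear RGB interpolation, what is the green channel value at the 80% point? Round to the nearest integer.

G₁ = 211 (from #c9d3ae), G₂ = 196 (from #f1c40f).
G = 211 + 0.8 × (196 − 211) = 199 → 199

199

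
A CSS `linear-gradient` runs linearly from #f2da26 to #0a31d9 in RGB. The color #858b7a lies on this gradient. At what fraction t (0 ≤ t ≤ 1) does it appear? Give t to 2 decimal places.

Invert the lerp on the R channel (largest span, 232): t = (133 − 242) / (10 − 242) = -109/-232 = 0.46983.
Check on G: (139 − 218)/(49 − 218) = 0.4675 ✓

0.47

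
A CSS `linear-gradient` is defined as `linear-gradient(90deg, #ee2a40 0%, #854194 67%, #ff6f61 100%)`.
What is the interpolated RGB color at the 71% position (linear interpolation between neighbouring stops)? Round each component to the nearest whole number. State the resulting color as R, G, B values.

71% lies between the 67% and 100% stops, so the local fraction is t = (71 − 67)/(100 − 67) = 4/33 ≈ 0.1212.
#854194 → (133, 65, 148); #ff6f61 → (255, 111, 97).
R = 133 + 0.1212 × (255 − 133) = 147.786 → 148
G = 65 + 0.1212 × (111 − 65) = 70.575 → 71
B = 148 + 0.1212 × (97 − 148) = 141.819 → 142

(148, 71, 142)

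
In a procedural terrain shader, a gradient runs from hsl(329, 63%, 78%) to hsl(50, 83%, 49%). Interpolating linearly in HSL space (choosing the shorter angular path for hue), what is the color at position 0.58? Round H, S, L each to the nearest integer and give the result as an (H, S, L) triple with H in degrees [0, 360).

Hue: 50 − 329 = -279°, but |-279| > 180 so the shorter arc goes the other way: Δh = -279 + 360 = 81°.
H = 329 + 0.58 × (81) = 375.98 → 376 → 376 mod 360 = 16°
S = 63 + 0.58 × (83 − 63) = 74.6 → 75%
L = 78 + 0.58 × (49 − 78) = 61.18 → 61%

(16, 75, 61)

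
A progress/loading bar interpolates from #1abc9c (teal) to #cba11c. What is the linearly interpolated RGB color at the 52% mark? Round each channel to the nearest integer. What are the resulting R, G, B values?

(118, 174, 89)

#1abc9c → (26, 188, 156); #cba11c → (203, 161, 28).
52% corresponds to t = 0.52.
R = 26 + 0.52 × (203 − 26) = 26 + 0.52 × 177 = 118.04 → 118
G = 188 + 0.52 × (161 − 188) = 188 + 0.52 × -27 = 173.96 → 174
B = 156 + 0.52 × (28 − 156) = 156 + 0.52 × -128 = 89.44 → 89
So the blended color is (118, 174, 89), about #76ae59.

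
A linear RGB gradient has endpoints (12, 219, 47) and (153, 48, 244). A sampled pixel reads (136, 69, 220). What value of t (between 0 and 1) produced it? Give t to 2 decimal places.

Invert the lerp on the B channel (largest span, 197): t = (220 − 47) / (244 − 47) = 173/197 = 0.87817.
Check on R: (136 − 12)/(153 − 12) = 0.8794 ✓

0.88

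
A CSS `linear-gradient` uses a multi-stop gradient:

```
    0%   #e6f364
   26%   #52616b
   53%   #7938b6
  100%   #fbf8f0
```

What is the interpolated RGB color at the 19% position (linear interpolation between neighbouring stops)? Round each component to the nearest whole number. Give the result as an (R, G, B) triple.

(122, 136, 105)

19% lies between the 0% and 26% stops, so the local fraction is t = (19 − 0)/(26 − 0) = 19/26 ≈ 0.7308.
#e6f364 → (230, 243, 100); #52616b → (82, 97, 107).
R = 230 + 0.7308 × (82 − 230) = 121.842 → 122
G = 243 + 0.7308 × (97 − 243) = 136.303 → 136
B = 100 + 0.7308 × (107 − 100) = 105.116 → 105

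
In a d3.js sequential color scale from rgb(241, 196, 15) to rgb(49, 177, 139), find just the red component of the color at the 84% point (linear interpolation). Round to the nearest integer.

R = 241 + 0.84 × (49 − 241) = 79.72 → 80

80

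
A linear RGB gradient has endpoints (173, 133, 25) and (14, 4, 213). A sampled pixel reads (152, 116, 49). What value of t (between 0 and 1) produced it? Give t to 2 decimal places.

0.13

Invert the lerp on the B channel (largest span, 188): t = (49 − 25) / (213 − 25) = 24/188 = 0.12766.
Check on R: (152 − 173)/(14 − 173) = 0.1321 ✓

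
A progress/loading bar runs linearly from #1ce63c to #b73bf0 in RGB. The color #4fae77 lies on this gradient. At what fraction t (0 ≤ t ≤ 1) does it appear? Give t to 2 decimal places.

0.33

Invert the lerp on the B channel (largest span, 180): t = (119 − 60) / (240 − 60) = 59/180 = 0.32778.
Check on R: (79 − 28)/(183 − 28) = 0.329 ✓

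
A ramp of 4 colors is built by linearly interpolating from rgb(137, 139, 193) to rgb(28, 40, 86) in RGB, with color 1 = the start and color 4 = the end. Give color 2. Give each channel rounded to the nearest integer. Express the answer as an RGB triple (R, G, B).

(101, 106, 157)

With 4 swatches and endpoints inclusive, swatch 2 sits at t = (2 − 1)/(4 − 1) = 1/3 ≈ 0.3333.
R = 137 + 0.3333 × (28 − 137) = 100.67 → 101
G = 139 + 0.3333 × (40 − 139) = 106.003 → 106
B = 193 + 0.3333 × (86 − 193) = 157.337 → 157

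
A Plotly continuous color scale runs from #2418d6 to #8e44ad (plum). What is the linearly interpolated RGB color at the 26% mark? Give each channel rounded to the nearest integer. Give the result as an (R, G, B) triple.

#2418d6 → (36, 24, 214); #8e44ad → (142, 68, 173).
26% corresponds to t = 0.26.
R = 36 + 0.26 × (142 − 36) = 36 + 0.26 × 106 = 63.56 → 64
G = 24 + 0.26 × (68 − 24) = 24 + 0.26 × 44 = 35.44 → 35
B = 214 + 0.26 × (173 − 214) = 214 + 0.26 × -41 = 203.34 → 203

(64, 35, 203)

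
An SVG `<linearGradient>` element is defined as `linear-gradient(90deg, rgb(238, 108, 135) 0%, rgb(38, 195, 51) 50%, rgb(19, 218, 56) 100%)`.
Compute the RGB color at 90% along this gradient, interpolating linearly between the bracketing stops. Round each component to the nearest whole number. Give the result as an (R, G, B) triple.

(23, 213, 55)

90% lies between the 50% and 100% stops, so the local fraction is t = (90 − 50)/(100 − 50) = 40/50 ≈ 0.8.
R = 38 + 0.8 × (19 − 38) = 22.8 → 23
G = 195 + 0.8 × (218 − 195) = 213.4 → 213
B = 51 + 0.8 × (56 − 51) = 55 → 55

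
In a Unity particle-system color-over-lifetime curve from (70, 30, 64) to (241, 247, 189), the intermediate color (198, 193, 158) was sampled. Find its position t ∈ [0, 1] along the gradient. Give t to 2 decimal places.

Invert the lerp on the G channel (largest span, 217): t = (193 − 30) / (247 − 30) = 163/217 = 0.75115.
Check on R: (198 − 70)/(241 − 70) = 0.7485 ✓

0.75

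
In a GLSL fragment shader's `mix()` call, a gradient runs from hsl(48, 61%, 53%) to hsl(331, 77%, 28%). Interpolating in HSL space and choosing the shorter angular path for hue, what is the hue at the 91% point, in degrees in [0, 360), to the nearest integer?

Hue: 331 − 48 = 283°, but |283| > 180 so the shorter arc goes the other way: Δh = 283 − 360 = -77°.
H = 48 + 0.91 × (-77) = -22.07 → -22 → -22 mod 360 = 338°

338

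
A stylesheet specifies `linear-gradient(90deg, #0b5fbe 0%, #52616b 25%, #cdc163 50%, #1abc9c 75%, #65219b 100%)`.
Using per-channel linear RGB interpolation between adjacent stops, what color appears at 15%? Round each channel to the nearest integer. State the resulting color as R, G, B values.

15% lies between the 0% and 25% stops, so the local fraction is t = (15 − 0)/(25 − 0) = 15/25 ≈ 0.6.
#0b5fbe → (11, 95, 190); #52616b → (82, 97, 107).
R = 11 + 0.6 × (82 − 11) = 53.6 → 54
G = 95 + 0.6 × (97 − 95) = 96.2 → 96
B = 190 + 0.6 × (107 − 190) = 140.2 → 140

(54, 96, 140)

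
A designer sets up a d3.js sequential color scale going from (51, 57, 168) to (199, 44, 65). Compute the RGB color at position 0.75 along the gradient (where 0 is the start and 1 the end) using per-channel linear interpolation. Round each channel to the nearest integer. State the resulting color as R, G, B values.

R = 51 + 0.75 × (199 − 51) = 51 + 0.75 × 148 = 162 → 162
G = 57 + 0.75 × (44 − 57) = 57 + 0.75 × -13 = 47.25 → 47
B = 168 + 0.75 × (65 − 168) = 168 + 0.75 × -103 = 90.75 → 91
So the blended color is (162, 47, 91), about #a22f5b.

(162, 47, 91)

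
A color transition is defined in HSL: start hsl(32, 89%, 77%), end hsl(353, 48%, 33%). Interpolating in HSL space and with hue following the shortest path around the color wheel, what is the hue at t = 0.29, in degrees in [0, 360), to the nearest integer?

21

Hue: 353 − 32 = 321°, but |321| > 180 so the shorter arc goes the other way: Δh = 321 − 360 = -39°.
H = 32 + 0.29 × (-39) = 20.69 → 21°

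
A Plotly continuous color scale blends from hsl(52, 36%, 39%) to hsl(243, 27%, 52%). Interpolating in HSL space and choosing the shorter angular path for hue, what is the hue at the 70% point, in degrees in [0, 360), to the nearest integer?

Hue: 243 − 52 = 191°, but |191| > 180 so the shorter arc goes the other way: Δh = 191 − 360 = -169°.
H = 52 + 0.7 × (-169) = -66.3 → -66 → -66 mod 360 = 294°

294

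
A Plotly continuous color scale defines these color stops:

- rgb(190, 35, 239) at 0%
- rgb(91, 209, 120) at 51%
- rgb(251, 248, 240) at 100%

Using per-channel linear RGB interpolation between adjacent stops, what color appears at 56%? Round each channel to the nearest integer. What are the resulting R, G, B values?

(107, 213, 132)

56% lies between the 51% and 100% stops, so the local fraction is t = (56 − 51)/(100 − 51) = 5/49 ≈ 0.102.
R = 91 + 0.102 × (251 − 91) = 107.32 → 107
G = 209 + 0.102 × (248 − 209) = 212.978 → 213
B = 120 + 0.102 × (240 − 120) = 132.24 → 132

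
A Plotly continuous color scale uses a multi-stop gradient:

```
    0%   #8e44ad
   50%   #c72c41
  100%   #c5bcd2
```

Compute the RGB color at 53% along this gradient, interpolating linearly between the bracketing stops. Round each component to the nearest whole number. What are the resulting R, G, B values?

53% lies between the 50% and 100% stops, so the local fraction is t = (53 − 50)/(100 − 50) = 3/50 ≈ 0.06.
#c72c41 → (199, 44, 65); #c5bcd2 → (197, 188, 210).
R = 199 + 0.06 × (197 − 199) = 198.88 → 199
G = 44 + 0.06 × (188 − 44) = 52.64 → 53
B = 65 + 0.06 × (210 − 65) = 73.7 → 74

(199, 53, 74)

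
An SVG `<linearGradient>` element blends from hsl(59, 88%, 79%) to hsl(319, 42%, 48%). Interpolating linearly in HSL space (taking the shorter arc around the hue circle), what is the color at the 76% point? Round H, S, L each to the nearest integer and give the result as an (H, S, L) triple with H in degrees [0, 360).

Hue: 319 − 59 = 260°, but |260| > 180 so the shorter arc goes the other way: Δh = 260 − 360 = -100°.
H = 59 + 0.76 × (-100) = -17 → -17 → -17 mod 360 = 343°
S = 88 + 0.76 × (42 − 88) = 53.04 → 53%
L = 79 + 0.76 × (48 − 79) = 55.44 → 55%

(343, 53, 55)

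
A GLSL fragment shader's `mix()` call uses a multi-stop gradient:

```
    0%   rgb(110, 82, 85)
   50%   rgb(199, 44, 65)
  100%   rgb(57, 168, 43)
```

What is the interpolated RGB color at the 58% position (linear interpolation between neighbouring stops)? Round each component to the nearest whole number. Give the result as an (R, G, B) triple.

58% lies between the 50% and 100% stops, so the local fraction is t = (58 − 50)/(100 − 50) = 8/50 ≈ 0.16.
R = 199 + 0.16 × (57 − 199) = 176.28 → 176
G = 44 + 0.16 × (168 − 44) = 63.84 → 64
B = 65 + 0.16 × (43 − 65) = 61.48 → 61

(176, 64, 61)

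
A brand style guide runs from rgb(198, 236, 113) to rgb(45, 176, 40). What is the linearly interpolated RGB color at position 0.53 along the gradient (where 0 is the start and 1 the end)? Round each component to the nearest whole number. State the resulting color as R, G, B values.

(117, 204, 74)

R = 198 + 0.53 × (45 − 198) = 198 + 0.53 × -153 = 116.91 → 117
G = 236 + 0.53 × (176 − 236) = 236 + 0.53 × -60 = 204.2 → 204
B = 113 + 0.53 × (40 − 113) = 113 + 0.53 × -73 = 74.31 → 74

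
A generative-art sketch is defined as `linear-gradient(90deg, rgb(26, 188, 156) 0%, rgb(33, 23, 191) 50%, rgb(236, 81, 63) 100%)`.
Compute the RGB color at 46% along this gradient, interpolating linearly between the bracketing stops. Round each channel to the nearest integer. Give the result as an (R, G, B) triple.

46% lies between the 0% and 50% stops, so the local fraction is t = (46 − 0)/(50 − 0) = 46/50 ≈ 0.92.
R = 26 + 0.92 × (33 − 26) = 32.44 → 32
G = 188 + 0.92 × (23 − 188) = 36.2 → 36
B = 156 + 0.92 × (191 − 156) = 188.2 → 188

(32, 36, 188)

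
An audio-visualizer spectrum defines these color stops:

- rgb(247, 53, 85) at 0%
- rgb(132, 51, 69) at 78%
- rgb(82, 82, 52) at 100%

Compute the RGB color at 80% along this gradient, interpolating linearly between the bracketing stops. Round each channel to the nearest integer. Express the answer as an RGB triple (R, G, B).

80% lies between the 78% and 100% stops, so the local fraction is t = (80 − 78)/(100 − 78) = 2/22 ≈ 0.0909.
R = 132 + 0.0909 × (82 − 132) = 127.455 → 127
G = 51 + 0.0909 × (82 − 51) = 53.818 → 54
B = 69 + 0.0909 × (52 − 69) = 67.455 → 67

(127, 54, 67)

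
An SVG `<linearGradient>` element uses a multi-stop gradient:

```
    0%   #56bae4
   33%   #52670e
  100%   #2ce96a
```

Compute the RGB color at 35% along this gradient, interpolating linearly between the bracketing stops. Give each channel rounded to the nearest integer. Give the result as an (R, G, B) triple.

35% lies between the 33% and 100% stops, so the local fraction is t = (35 − 33)/(100 − 33) = 2/67 ≈ 0.0299.
#52670e → (82, 103, 14); #2ce96a → (44, 233, 106).
R = 82 + 0.0299 × (44 − 82) = 80.864 → 81
G = 103 + 0.0299 × (233 − 103) = 106.887 → 107
B = 14 + 0.0299 × (106 − 14) = 16.751 → 17

(81, 107, 17)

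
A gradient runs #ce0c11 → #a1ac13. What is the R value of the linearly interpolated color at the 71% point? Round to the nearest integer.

174

R₁ = 206 (from #ce0c11), R₂ = 161 (from #a1ac13).
R = 206 + 0.71 × (161 − 206) = 174.05 → 174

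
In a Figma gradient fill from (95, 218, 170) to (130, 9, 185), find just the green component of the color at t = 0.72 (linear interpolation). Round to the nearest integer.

G = 218 + 0.72 × (9 − 218) = 67.52 → 68

68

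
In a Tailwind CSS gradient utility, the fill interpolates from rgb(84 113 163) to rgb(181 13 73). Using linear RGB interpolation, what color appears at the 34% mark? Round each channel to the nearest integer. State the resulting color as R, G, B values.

(117, 79, 132)

34% corresponds to t = 0.34.
R = 84 + 0.34 × (181 − 84) = 84 + 0.34 × 97 = 116.98 → 117
G = 113 + 0.34 × (13 − 113) = 113 + 0.34 × -100 = 79 → 79
B = 163 + 0.34 × (73 − 163) = 163 + 0.34 × -90 = 132.4 → 132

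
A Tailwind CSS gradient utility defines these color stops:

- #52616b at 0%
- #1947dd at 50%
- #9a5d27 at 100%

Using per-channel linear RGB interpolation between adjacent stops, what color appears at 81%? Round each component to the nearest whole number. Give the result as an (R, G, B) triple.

(105, 85, 108)

81% lies between the 50% and 100% stops, so the local fraction is t = (81 − 50)/(100 − 50) = 31/50 ≈ 0.62.
#1947dd → (25, 71, 221); #9a5d27 → (154, 93, 39).
R = 25 + 0.62 × (154 − 25) = 104.98 → 105
G = 71 + 0.62 × (93 − 71) = 84.64 → 85
B = 221 + 0.62 × (39 − 221) = 108.16 → 108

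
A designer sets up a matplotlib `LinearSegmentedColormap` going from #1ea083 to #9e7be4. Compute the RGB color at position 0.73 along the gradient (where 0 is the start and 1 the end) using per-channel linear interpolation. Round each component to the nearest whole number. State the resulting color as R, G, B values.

#1ea083 → (30, 160, 131); #9e7be4 → (158, 123, 228).
R = 30 + 0.73 × (158 − 30) = 30 + 0.73 × 128 = 123.44 → 123
G = 160 + 0.73 × (123 − 160) = 160 + 0.73 × -37 = 132.99 → 133
B = 131 + 0.73 × (228 − 131) = 131 + 0.73 × 97 = 201.81 → 202

(123, 133, 202)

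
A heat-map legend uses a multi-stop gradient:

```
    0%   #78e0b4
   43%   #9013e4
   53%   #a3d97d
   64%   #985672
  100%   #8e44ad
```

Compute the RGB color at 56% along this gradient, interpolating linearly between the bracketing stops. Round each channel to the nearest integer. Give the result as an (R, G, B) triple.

(160, 181, 122)

56% lies between the 53% and 64% stops, so the local fraction is t = (56 − 53)/(64 − 53) = 3/11 ≈ 0.2727.
#a3d97d → (163, 217, 125); #985672 → (152, 86, 114).
R = 163 + 0.2727 × (152 − 163) = 160 → 160
G = 217 + 0.2727 × (86 − 217) = 181.276 → 181
B = 125 + 0.2727 × (114 − 125) = 122 → 122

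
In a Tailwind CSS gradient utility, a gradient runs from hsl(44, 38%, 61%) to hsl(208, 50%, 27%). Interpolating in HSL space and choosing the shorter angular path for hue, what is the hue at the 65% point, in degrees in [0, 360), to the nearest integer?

Hue arc: Δh = 208 − 44 = 164° (|Δh| ≤ 180, already the shorter path).
H = 44 + 0.65 × (164) = 150.6 → 151°

151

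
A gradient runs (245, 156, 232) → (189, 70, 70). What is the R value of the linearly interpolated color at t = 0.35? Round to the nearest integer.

R = 245 + 0.35 × (189 − 245) = 225.4 → 225

225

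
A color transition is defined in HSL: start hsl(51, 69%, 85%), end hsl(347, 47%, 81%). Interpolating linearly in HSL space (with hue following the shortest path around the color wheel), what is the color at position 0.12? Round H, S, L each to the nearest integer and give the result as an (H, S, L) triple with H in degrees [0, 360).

(43, 66, 85)

Hue: 347 − 51 = 296°, but |296| > 180 so the shorter arc goes the other way: Δh = 296 − 360 = -64°.
H = 51 + 0.12 × (-64) = 43.32 → 43°
S = 69 + 0.12 × (47 − 69) = 66.36 → 66%
L = 85 + 0.12 × (81 − 85) = 84.52 → 85%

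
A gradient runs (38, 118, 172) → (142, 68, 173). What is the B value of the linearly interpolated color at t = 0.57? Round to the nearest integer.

173

B = 172 + 0.57 × (173 − 172) = 172.57 → 173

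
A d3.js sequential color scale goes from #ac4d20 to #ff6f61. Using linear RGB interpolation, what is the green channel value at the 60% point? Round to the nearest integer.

G₁ = 77 (from #ac4d20), G₂ = 111 (from #ff6f61).
G = 77 + 0.6 × (111 − 77) = 97.4 → 97

97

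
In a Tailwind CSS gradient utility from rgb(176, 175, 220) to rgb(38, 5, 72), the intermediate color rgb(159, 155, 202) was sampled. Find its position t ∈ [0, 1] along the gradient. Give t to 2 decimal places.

0.12

Invert the lerp on the G channel (largest span, 170): t = (155 − 175) / (5 − 175) = -20/-170 = 0.11765.
Check on R: (159 − 176)/(38 − 176) = 0.1232 ✓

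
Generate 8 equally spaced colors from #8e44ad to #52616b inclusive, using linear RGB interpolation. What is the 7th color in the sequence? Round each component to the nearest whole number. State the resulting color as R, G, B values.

With 8 swatches and endpoints inclusive, swatch 7 sits at t = (7 − 1)/(8 − 1) = 6/7 ≈ 0.8571.
#8e44ad → (142, 68, 173); #52616b → (82, 97, 107).
R = 142 + 0.8571 × (82 − 142) = 90.574 → 91
G = 68 + 0.8571 × (97 − 68) = 92.856 → 93
B = 173 + 0.8571 × (107 − 173) = 116.431 → 116

(91, 93, 116)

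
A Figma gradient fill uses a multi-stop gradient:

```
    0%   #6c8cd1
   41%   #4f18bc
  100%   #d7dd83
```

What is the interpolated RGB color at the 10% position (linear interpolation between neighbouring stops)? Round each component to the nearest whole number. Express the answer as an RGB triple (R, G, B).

10% lies between the 0% and 41% stops, so the local fraction is t = (10 − 0)/(41 − 0) = 10/41 ≈ 0.2439.
#6c8cd1 → (108, 140, 209); #4f18bc → (79, 24, 188).
R = 108 + 0.2439 × (79 − 108) = 100.927 → 101
G = 140 + 0.2439 × (24 − 140) = 111.708 → 112
B = 209 + 0.2439 × (188 − 209) = 203.878 → 204

(101, 112, 204)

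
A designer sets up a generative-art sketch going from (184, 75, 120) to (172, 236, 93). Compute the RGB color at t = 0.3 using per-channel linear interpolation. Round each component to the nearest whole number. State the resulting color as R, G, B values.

R = 184 + 0.3 × (172 − 184) = 184 + 0.3 × -12 = 180.4 → 180
G = 75 + 0.3 × (236 − 75) = 75 + 0.3 × 161 = 123.3 → 123
B = 120 + 0.3 × (93 − 120) = 120 + 0.3 × -27 = 111.9 → 112

(180, 123, 112)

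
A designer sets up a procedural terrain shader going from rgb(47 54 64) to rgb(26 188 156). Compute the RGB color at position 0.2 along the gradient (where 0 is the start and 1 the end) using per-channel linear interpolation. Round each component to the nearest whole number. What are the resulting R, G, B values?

(43, 81, 82)

R = 47 + 0.2 × (26 − 47) = 47 + 0.2 × -21 = 42.8 → 43
G = 54 + 0.2 × (188 − 54) = 54 + 0.2 × 134 = 80.8 → 81
B = 64 + 0.2 × (156 − 64) = 64 + 0.2 × 92 = 82.4 → 82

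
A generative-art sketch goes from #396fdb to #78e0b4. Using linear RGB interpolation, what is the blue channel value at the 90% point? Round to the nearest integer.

184

B₁ = 219 (from #396fdb), B₂ = 180 (from #78e0b4).
B = 219 + 0.9 × (180 − 219) = 183.9 → 184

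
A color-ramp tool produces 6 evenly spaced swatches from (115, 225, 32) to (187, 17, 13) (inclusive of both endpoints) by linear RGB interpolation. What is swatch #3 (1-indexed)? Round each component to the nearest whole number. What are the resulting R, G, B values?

(144, 142, 24)

With 6 swatches and endpoints inclusive, swatch 3 sits at t = (3 − 1)/(6 − 1) = 2/5 ≈ 0.4.
R = 115 + 0.4 × (187 − 115) = 143.8 → 144
G = 225 + 0.4 × (17 − 225) = 141.8 → 142
B = 32 + 0.4 × (13 − 32) = 24.4 → 24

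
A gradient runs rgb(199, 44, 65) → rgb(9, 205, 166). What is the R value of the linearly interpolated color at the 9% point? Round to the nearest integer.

R = 199 + 0.09 × (9 − 199) = 181.9 → 182

182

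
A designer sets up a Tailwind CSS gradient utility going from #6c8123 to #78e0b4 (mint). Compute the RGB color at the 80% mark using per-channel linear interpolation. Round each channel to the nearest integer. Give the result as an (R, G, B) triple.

#6c8123 → (108, 129, 35); #78e0b4 → (120, 224, 180).
80% corresponds to t = 0.8.
R = 108 + 0.8 × (120 − 108) = 108 + 0.8 × 12 = 117.6 → 118
G = 129 + 0.8 × (224 − 129) = 129 + 0.8 × 95 = 205 → 205
B = 35 + 0.8 × (180 − 35) = 35 + 0.8 × 145 = 151 → 151
So the blended color is (118, 205, 151), about #76cd97.

(118, 205, 151)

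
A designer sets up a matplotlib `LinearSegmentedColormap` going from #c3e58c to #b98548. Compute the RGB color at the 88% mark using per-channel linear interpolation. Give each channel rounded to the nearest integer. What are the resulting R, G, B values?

#c3e58c → (195, 229, 140); #b98548 → (185, 133, 72).
88% corresponds to t = 0.88.
R = 195 + 0.88 × (185 − 195) = 195 + 0.88 × -10 = 186.2 → 186
G = 229 + 0.88 × (133 − 229) = 229 + 0.88 × -96 = 144.52 → 145
B = 140 + 0.88 × (72 − 140) = 140 + 0.88 × -68 = 80.16 → 80
So the blended color is (186, 145, 80), about #ba9150.

(186, 145, 80)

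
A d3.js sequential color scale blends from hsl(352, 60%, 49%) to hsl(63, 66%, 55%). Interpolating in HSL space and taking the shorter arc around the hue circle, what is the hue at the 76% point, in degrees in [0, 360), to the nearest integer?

46

Hue: 63 − 352 = -289°, but |-289| > 180 so the shorter arc goes the other way: Δh = -289 + 360 = 71°.
H = 352 + 0.76 × (71) = 405.96 → 406 → 406 mod 360 = 46°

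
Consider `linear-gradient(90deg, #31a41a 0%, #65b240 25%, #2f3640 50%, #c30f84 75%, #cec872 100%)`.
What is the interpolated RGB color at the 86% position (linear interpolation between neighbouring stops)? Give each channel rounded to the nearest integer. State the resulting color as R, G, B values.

(200, 96, 124)

86% lies between the 75% and 100% stops, so the local fraction is t = (86 − 75)/(100 − 75) = 11/25 ≈ 0.44.
#c30f84 → (195, 15, 132); #cec872 → (206, 200, 114).
R = 195 + 0.44 × (206 − 195) = 199.84 → 200
G = 15 + 0.44 × (200 − 15) = 96.4 → 96
B = 132 + 0.44 × (114 − 132) = 124.08 → 124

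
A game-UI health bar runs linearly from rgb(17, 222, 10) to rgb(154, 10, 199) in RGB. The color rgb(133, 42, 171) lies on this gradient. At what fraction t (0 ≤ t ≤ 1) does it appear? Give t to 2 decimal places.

0.85

Invert the lerp on the G channel (largest span, 212): t = (42 − 222) / (10 − 222) = -180/-212 = 0.84906.
Check on R: (133 − 17)/(154 − 17) = 0.8467 ✓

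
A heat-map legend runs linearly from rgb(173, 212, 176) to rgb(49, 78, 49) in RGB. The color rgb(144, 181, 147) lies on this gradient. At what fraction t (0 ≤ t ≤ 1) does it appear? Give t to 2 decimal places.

0.23

Invert the lerp on the G channel (largest span, 134): t = (181 − 212) / (78 − 212) = -31/-134 = 0.23134.
Check on R: (144 − 173)/(49 − 173) = 0.2339 ✓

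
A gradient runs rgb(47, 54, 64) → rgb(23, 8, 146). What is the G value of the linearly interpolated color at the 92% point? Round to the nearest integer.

12

G = 54 + 0.92 × (8 − 54) = 11.68 → 12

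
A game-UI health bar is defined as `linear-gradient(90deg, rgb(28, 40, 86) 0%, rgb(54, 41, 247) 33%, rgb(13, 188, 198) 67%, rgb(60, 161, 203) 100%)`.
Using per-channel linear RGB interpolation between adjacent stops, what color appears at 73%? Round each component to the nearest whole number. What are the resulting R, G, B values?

(22, 183, 199)

73% lies between the 67% and 100% stops, so the local fraction is t = (73 − 67)/(100 − 67) = 6/33 ≈ 0.1818.
R = 13 + 0.1818 × (60 − 13) = 21.545 → 22
G = 188 + 0.1818 × (161 − 188) = 183.091 → 183
B = 198 + 0.1818 × (203 − 198) = 198.909 → 199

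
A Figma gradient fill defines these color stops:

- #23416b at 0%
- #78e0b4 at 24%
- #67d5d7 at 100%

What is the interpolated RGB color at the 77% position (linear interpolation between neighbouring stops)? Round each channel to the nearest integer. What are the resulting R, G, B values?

77% lies between the 24% and 100% stops, so the local fraction is t = (77 − 24)/(100 − 24) = 53/76 ≈ 0.6974.
#78e0b4 → (120, 224, 180); #67d5d7 → (103, 213, 215).
R = 120 + 0.6974 × (103 − 120) = 108.144 → 108
G = 224 + 0.6974 × (213 − 224) = 216.329 → 216
B = 180 + 0.6974 × (215 − 180) = 204.409 → 204

(108, 216, 204)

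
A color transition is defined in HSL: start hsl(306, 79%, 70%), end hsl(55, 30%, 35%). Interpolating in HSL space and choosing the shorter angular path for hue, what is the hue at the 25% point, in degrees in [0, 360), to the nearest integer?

333

Hue: 55 − 306 = -251°, but |-251| > 180 so the shorter arc goes the other way: Δh = -251 + 360 = 109°.
H = 306 + 0.25 × (109) = 333.25 → 333°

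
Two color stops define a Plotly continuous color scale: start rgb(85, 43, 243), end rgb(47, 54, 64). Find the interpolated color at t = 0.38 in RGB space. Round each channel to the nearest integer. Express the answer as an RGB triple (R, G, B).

(71, 47, 175)

R = 85 + 0.38 × (47 − 85) = 85 + 0.38 × -38 = 70.56 → 71
G = 43 + 0.38 × (54 − 43) = 43 + 0.38 × 11 = 47.18 → 47
B = 243 + 0.38 × (64 − 243) = 243 + 0.38 × -179 = 174.98 → 175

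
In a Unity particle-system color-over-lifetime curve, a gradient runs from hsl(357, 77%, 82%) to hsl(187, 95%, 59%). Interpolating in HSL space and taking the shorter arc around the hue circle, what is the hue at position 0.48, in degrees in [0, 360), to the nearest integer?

275

Hue arc: Δh = 187 − 357 = -170° (|Δh| ≤ 180, already the shorter path).
H = 357 + 0.48 × (-170) = 275.4 → 275°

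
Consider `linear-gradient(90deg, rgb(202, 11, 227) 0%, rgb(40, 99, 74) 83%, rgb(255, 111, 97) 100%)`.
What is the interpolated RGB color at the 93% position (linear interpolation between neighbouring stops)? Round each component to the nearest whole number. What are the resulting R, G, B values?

(166, 106, 88)

93% lies between the 83% and 100% stops, so the local fraction is t = (93 − 83)/(100 − 83) = 10/17 ≈ 0.5882.
R = 40 + 0.5882 × (255 − 40) = 166.463 → 166
G = 99 + 0.5882 × (111 − 99) = 106.058 → 106
B = 74 + 0.5882 × (97 − 74) = 87.529 → 88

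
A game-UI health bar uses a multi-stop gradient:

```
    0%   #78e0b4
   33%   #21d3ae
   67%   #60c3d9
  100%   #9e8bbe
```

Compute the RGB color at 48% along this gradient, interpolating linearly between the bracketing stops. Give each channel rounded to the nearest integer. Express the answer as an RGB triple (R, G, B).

48% lies between the 33% and 67% stops, so the local fraction is t = (48 − 33)/(67 − 33) = 15/34 ≈ 0.4412.
#21d3ae → (33, 211, 174); #60c3d9 → (96, 195, 217).
R = 33 + 0.4412 × (96 − 33) = 60.796 → 61
G = 211 + 0.4412 × (195 − 211) = 203.941 → 204
B = 174 + 0.4412 × (217 − 174) = 192.972 → 193

(61, 204, 193)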